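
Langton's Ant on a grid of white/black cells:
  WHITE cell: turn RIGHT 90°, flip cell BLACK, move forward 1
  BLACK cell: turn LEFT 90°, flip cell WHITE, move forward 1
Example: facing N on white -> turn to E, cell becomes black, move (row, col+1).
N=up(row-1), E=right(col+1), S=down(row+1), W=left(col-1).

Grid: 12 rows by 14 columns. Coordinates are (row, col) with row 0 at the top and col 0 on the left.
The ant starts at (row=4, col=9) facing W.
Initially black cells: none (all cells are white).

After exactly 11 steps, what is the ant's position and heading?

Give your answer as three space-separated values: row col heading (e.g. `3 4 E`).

Answer: 6 10 S

Derivation:
Step 1: on WHITE (4,9): turn R to N, flip to black, move to (3,9). |black|=1
Step 2: on WHITE (3,9): turn R to E, flip to black, move to (3,10). |black|=2
Step 3: on WHITE (3,10): turn R to S, flip to black, move to (4,10). |black|=3
Step 4: on WHITE (4,10): turn R to W, flip to black, move to (4,9). |black|=4
Step 5: on BLACK (4,9): turn L to S, flip to white, move to (5,9). |black|=3
Step 6: on WHITE (5,9): turn R to W, flip to black, move to (5,8). |black|=4
Step 7: on WHITE (5,8): turn R to N, flip to black, move to (4,8). |black|=5
Step 8: on WHITE (4,8): turn R to E, flip to black, move to (4,9). |black|=6
Step 9: on WHITE (4,9): turn R to S, flip to black, move to (5,9). |black|=7
Step 10: on BLACK (5,9): turn L to E, flip to white, move to (5,10). |black|=6
Step 11: on WHITE (5,10): turn R to S, flip to black, move to (6,10). |black|=7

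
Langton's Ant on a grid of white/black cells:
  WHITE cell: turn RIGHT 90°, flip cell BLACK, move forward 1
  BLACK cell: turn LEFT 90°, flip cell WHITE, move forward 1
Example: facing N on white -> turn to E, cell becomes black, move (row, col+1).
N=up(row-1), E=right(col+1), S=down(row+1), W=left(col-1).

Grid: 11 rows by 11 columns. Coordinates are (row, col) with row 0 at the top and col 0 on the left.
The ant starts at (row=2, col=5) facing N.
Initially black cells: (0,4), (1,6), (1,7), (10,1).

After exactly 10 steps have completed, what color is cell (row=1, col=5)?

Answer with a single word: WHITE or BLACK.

Answer: BLACK

Derivation:
Step 1: on WHITE (2,5): turn R to E, flip to black, move to (2,6). |black|=5
Step 2: on WHITE (2,6): turn R to S, flip to black, move to (3,6). |black|=6
Step 3: on WHITE (3,6): turn R to W, flip to black, move to (3,5). |black|=7
Step 4: on WHITE (3,5): turn R to N, flip to black, move to (2,5). |black|=8
Step 5: on BLACK (2,5): turn L to W, flip to white, move to (2,4). |black|=7
Step 6: on WHITE (2,4): turn R to N, flip to black, move to (1,4). |black|=8
Step 7: on WHITE (1,4): turn R to E, flip to black, move to (1,5). |black|=9
Step 8: on WHITE (1,5): turn R to S, flip to black, move to (2,5). |black|=10
Step 9: on WHITE (2,5): turn R to W, flip to black, move to (2,4). |black|=11
Step 10: on BLACK (2,4): turn L to S, flip to white, move to (3,4). |black|=10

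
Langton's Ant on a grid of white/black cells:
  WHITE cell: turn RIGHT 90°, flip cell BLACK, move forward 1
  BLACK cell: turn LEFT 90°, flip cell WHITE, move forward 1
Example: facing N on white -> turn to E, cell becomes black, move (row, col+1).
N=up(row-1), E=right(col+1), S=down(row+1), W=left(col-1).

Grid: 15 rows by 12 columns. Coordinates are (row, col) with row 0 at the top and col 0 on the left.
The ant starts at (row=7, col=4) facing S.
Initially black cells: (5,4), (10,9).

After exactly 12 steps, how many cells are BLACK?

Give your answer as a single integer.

Step 1: on WHITE (7,4): turn R to W, flip to black, move to (7,3). |black|=3
Step 2: on WHITE (7,3): turn R to N, flip to black, move to (6,3). |black|=4
Step 3: on WHITE (6,3): turn R to E, flip to black, move to (6,4). |black|=5
Step 4: on WHITE (6,4): turn R to S, flip to black, move to (7,4). |black|=6
Step 5: on BLACK (7,4): turn L to E, flip to white, move to (7,5). |black|=5
Step 6: on WHITE (7,5): turn R to S, flip to black, move to (8,5). |black|=6
Step 7: on WHITE (8,5): turn R to W, flip to black, move to (8,4). |black|=7
Step 8: on WHITE (8,4): turn R to N, flip to black, move to (7,4). |black|=8
Step 9: on WHITE (7,4): turn R to E, flip to black, move to (7,5). |black|=9
Step 10: on BLACK (7,5): turn L to N, flip to white, move to (6,5). |black|=8
Step 11: on WHITE (6,5): turn R to E, flip to black, move to (6,6). |black|=9
Step 12: on WHITE (6,6): turn R to S, flip to black, move to (7,6). |black|=10

Answer: 10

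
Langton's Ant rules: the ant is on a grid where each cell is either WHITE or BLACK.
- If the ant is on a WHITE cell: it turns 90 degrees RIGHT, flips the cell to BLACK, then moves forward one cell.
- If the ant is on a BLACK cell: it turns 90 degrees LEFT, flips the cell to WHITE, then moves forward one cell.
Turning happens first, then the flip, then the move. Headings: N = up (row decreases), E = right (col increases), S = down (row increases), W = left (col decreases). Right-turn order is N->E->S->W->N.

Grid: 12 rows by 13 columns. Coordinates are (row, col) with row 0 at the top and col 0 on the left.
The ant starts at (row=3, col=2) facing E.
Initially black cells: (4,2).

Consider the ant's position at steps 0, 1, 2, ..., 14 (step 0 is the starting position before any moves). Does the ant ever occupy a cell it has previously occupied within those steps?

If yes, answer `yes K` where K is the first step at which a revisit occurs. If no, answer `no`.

Answer: yes 5

Derivation:
Step 1: on WHITE (3,2): turn R to S, flip to black, move to (4,2). |black|=2 — new cell
Step 2: on BLACK (4,2): turn L to E, flip to white, move to (4,3). |black|=1 — new cell
Step 3: on WHITE (4,3): turn R to S, flip to black, move to (5,3). |black|=2 — new cell
Step 4: on WHITE (5,3): turn R to W, flip to black, move to (5,2). |black|=3 — new cell
Step 5: on WHITE (5,2): turn R to N, flip to black, move to (4,2). |black|=4 — REVISIT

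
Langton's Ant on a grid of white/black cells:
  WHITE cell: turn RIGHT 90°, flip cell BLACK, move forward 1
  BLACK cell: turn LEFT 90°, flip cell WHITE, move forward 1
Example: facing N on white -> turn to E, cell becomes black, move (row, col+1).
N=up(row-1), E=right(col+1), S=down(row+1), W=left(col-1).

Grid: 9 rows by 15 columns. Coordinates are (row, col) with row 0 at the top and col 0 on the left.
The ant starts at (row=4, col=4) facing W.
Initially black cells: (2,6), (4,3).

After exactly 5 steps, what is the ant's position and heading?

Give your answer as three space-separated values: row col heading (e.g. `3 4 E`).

Answer: 5 4 S

Derivation:
Step 1: on WHITE (4,4): turn R to N, flip to black, move to (3,4). |black|=3
Step 2: on WHITE (3,4): turn R to E, flip to black, move to (3,5). |black|=4
Step 3: on WHITE (3,5): turn R to S, flip to black, move to (4,5). |black|=5
Step 4: on WHITE (4,5): turn R to W, flip to black, move to (4,4). |black|=6
Step 5: on BLACK (4,4): turn L to S, flip to white, move to (5,4). |black|=5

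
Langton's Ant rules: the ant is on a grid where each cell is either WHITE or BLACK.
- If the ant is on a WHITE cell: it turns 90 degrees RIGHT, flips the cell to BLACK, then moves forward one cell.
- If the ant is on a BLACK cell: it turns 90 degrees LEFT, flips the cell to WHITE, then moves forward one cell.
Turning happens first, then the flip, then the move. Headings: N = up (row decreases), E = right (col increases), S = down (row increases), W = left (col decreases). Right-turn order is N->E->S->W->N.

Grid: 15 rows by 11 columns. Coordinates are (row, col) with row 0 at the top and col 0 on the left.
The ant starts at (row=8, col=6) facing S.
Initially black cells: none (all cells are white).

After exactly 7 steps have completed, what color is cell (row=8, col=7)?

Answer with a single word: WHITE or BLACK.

Step 1: on WHITE (8,6): turn R to W, flip to black, move to (8,5). |black|=1
Step 2: on WHITE (8,5): turn R to N, flip to black, move to (7,5). |black|=2
Step 3: on WHITE (7,5): turn R to E, flip to black, move to (7,6). |black|=3
Step 4: on WHITE (7,6): turn R to S, flip to black, move to (8,6). |black|=4
Step 5: on BLACK (8,6): turn L to E, flip to white, move to (8,7). |black|=3
Step 6: on WHITE (8,7): turn R to S, flip to black, move to (9,7). |black|=4
Step 7: on WHITE (9,7): turn R to W, flip to black, move to (9,6). |black|=5

Answer: BLACK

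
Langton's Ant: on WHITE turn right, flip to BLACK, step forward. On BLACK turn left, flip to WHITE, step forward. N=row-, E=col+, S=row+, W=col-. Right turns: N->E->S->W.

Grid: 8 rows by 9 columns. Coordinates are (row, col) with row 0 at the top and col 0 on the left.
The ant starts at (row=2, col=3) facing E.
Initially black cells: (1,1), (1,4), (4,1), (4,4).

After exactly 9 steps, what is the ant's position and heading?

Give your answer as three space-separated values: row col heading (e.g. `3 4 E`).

Answer: 1 5 S

Derivation:
Step 1: on WHITE (2,3): turn R to S, flip to black, move to (3,3). |black|=5
Step 2: on WHITE (3,3): turn R to W, flip to black, move to (3,2). |black|=6
Step 3: on WHITE (3,2): turn R to N, flip to black, move to (2,2). |black|=7
Step 4: on WHITE (2,2): turn R to E, flip to black, move to (2,3). |black|=8
Step 5: on BLACK (2,3): turn L to N, flip to white, move to (1,3). |black|=7
Step 6: on WHITE (1,3): turn R to E, flip to black, move to (1,4). |black|=8
Step 7: on BLACK (1,4): turn L to N, flip to white, move to (0,4). |black|=7
Step 8: on WHITE (0,4): turn R to E, flip to black, move to (0,5). |black|=8
Step 9: on WHITE (0,5): turn R to S, flip to black, move to (1,5). |black|=9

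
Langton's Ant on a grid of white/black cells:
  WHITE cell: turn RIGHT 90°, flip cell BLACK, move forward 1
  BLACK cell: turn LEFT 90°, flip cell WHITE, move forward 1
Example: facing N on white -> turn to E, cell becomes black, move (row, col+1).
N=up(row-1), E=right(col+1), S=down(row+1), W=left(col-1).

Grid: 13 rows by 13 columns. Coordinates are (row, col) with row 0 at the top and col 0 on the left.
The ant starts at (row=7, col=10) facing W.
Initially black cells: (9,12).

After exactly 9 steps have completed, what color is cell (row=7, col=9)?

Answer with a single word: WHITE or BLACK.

Step 1: on WHITE (7,10): turn R to N, flip to black, move to (6,10). |black|=2
Step 2: on WHITE (6,10): turn R to E, flip to black, move to (6,11). |black|=3
Step 3: on WHITE (6,11): turn R to S, flip to black, move to (7,11). |black|=4
Step 4: on WHITE (7,11): turn R to W, flip to black, move to (7,10). |black|=5
Step 5: on BLACK (7,10): turn L to S, flip to white, move to (8,10). |black|=4
Step 6: on WHITE (8,10): turn R to W, flip to black, move to (8,9). |black|=5
Step 7: on WHITE (8,9): turn R to N, flip to black, move to (7,9). |black|=6
Step 8: on WHITE (7,9): turn R to E, flip to black, move to (7,10). |black|=7
Step 9: on WHITE (7,10): turn R to S, flip to black, move to (8,10). |black|=8

Answer: BLACK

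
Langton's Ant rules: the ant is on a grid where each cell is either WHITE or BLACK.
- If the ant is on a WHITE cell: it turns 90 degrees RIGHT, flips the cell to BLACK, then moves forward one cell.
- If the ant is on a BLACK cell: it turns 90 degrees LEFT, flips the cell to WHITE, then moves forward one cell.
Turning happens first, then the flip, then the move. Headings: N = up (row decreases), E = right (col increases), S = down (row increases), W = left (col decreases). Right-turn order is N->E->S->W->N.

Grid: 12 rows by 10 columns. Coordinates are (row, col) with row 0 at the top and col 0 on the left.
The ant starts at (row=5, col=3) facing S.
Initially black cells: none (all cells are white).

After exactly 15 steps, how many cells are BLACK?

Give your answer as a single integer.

Step 1: on WHITE (5,3): turn R to W, flip to black, move to (5,2). |black|=1
Step 2: on WHITE (5,2): turn R to N, flip to black, move to (4,2). |black|=2
Step 3: on WHITE (4,2): turn R to E, flip to black, move to (4,3). |black|=3
Step 4: on WHITE (4,3): turn R to S, flip to black, move to (5,3). |black|=4
Step 5: on BLACK (5,3): turn L to E, flip to white, move to (5,4). |black|=3
Step 6: on WHITE (5,4): turn R to S, flip to black, move to (6,4). |black|=4
Step 7: on WHITE (6,4): turn R to W, flip to black, move to (6,3). |black|=5
Step 8: on WHITE (6,3): turn R to N, flip to black, move to (5,3). |black|=6
Step 9: on WHITE (5,3): turn R to E, flip to black, move to (5,4). |black|=7
Step 10: on BLACK (5,4): turn L to N, flip to white, move to (4,4). |black|=6
Step 11: on WHITE (4,4): turn R to E, flip to black, move to (4,5). |black|=7
Step 12: on WHITE (4,5): turn R to S, flip to black, move to (5,5). |black|=8
Step 13: on WHITE (5,5): turn R to W, flip to black, move to (5,4). |black|=9
Step 14: on WHITE (5,4): turn R to N, flip to black, move to (4,4). |black|=10
Step 15: on BLACK (4,4): turn L to W, flip to white, move to (4,3). |black|=9

Answer: 9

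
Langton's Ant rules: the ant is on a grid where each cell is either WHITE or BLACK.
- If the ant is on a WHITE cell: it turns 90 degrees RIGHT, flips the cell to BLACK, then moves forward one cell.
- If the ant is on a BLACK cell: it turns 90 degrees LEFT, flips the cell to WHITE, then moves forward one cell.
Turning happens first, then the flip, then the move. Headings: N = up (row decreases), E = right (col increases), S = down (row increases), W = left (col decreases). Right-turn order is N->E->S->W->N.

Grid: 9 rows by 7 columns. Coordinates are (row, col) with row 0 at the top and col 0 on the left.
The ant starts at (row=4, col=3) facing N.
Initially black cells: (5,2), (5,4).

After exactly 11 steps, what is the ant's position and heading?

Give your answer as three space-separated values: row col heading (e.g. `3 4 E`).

Step 1: on WHITE (4,3): turn R to E, flip to black, move to (4,4). |black|=3
Step 2: on WHITE (4,4): turn R to S, flip to black, move to (5,4). |black|=4
Step 3: on BLACK (5,4): turn L to E, flip to white, move to (5,5). |black|=3
Step 4: on WHITE (5,5): turn R to S, flip to black, move to (6,5). |black|=4
Step 5: on WHITE (6,5): turn R to W, flip to black, move to (6,4). |black|=5
Step 6: on WHITE (6,4): turn R to N, flip to black, move to (5,4). |black|=6
Step 7: on WHITE (5,4): turn R to E, flip to black, move to (5,5). |black|=7
Step 8: on BLACK (5,5): turn L to N, flip to white, move to (4,5). |black|=6
Step 9: on WHITE (4,5): turn R to E, flip to black, move to (4,6). |black|=7
Step 10: on WHITE (4,6): turn R to S, flip to black, move to (5,6). |black|=8
Step 11: on WHITE (5,6): turn R to W, flip to black, move to (5,5). |black|=9

Answer: 5 5 W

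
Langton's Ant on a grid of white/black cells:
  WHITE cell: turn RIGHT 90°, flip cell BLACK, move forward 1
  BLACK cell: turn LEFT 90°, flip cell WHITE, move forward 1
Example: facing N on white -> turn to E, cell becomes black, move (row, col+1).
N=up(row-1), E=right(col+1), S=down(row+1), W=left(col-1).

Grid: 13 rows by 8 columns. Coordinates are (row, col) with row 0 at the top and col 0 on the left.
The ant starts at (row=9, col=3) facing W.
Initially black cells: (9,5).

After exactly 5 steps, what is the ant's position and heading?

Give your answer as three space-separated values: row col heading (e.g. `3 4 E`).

Answer: 10 3 S

Derivation:
Step 1: on WHITE (9,3): turn R to N, flip to black, move to (8,3). |black|=2
Step 2: on WHITE (8,3): turn R to E, flip to black, move to (8,4). |black|=3
Step 3: on WHITE (8,4): turn R to S, flip to black, move to (9,4). |black|=4
Step 4: on WHITE (9,4): turn R to W, flip to black, move to (9,3). |black|=5
Step 5: on BLACK (9,3): turn L to S, flip to white, move to (10,3). |black|=4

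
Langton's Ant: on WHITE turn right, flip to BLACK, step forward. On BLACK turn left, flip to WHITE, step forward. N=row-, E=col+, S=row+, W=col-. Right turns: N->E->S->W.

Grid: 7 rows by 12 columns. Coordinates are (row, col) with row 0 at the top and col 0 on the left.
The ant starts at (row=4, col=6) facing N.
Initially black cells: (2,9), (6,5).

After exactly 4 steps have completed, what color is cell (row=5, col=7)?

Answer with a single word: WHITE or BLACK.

Answer: BLACK

Derivation:
Step 1: on WHITE (4,6): turn R to E, flip to black, move to (4,7). |black|=3
Step 2: on WHITE (4,7): turn R to S, flip to black, move to (5,7). |black|=4
Step 3: on WHITE (5,7): turn R to W, flip to black, move to (5,6). |black|=5
Step 4: on WHITE (5,6): turn R to N, flip to black, move to (4,6). |black|=6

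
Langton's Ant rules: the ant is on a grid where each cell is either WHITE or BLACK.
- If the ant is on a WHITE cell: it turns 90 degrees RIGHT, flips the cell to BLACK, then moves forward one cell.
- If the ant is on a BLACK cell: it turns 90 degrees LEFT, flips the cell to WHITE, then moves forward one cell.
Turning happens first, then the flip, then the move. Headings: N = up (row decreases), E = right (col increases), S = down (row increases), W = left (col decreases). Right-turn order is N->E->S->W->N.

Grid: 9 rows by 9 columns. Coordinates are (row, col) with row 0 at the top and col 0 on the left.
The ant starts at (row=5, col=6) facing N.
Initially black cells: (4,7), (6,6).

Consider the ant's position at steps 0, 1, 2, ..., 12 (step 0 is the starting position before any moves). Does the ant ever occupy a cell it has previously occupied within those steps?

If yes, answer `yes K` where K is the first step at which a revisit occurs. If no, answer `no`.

Step 1: on WHITE (5,6): turn R to E, flip to black, move to (5,7). |black|=3 — new cell
Step 2: on WHITE (5,7): turn R to S, flip to black, move to (6,7). |black|=4 — new cell
Step 3: on WHITE (6,7): turn R to W, flip to black, move to (6,6). |black|=5 — new cell
Step 4: on BLACK (6,6): turn L to S, flip to white, move to (7,6). |black|=4 — new cell
Step 5: on WHITE (7,6): turn R to W, flip to black, move to (7,5). |black|=5 — new cell
Step 6: on WHITE (7,5): turn R to N, flip to black, move to (6,5). |black|=6 — new cell
Step 7: on WHITE (6,5): turn R to E, flip to black, move to (6,6). |black|=7 — REVISIT

Answer: yes 7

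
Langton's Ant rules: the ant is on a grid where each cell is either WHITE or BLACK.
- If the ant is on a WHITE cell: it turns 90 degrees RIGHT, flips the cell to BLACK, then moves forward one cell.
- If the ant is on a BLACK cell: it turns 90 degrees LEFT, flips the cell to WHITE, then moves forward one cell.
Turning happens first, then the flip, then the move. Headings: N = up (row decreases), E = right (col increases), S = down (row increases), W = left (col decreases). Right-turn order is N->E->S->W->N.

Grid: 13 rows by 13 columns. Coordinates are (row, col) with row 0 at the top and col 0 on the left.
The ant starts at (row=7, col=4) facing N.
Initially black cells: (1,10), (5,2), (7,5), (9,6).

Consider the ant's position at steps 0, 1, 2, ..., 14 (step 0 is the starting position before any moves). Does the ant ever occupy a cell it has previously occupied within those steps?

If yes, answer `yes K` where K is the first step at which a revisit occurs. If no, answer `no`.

Step 1: on WHITE (7,4): turn R to E, flip to black, move to (7,5). |black|=5 — new cell
Step 2: on BLACK (7,5): turn L to N, flip to white, move to (6,5). |black|=4 — new cell
Step 3: on WHITE (6,5): turn R to E, flip to black, move to (6,6). |black|=5 — new cell
Step 4: on WHITE (6,6): turn R to S, flip to black, move to (7,6). |black|=6 — new cell
Step 5: on WHITE (7,6): turn R to W, flip to black, move to (7,5). |black|=7 — REVISIT

Answer: yes 5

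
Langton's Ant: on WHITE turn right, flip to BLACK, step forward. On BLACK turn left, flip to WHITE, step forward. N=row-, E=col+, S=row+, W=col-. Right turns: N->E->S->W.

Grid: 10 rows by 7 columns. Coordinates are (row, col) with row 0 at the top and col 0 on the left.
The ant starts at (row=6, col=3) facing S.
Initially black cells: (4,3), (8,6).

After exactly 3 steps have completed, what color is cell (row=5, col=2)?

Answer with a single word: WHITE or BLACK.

Step 1: on WHITE (6,3): turn R to W, flip to black, move to (6,2). |black|=3
Step 2: on WHITE (6,2): turn R to N, flip to black, move to (5,2). |black|=4
Step 3: on WHITE (5,2): turn R to E, flip to black, move to (5,3). |black|=5

Answer: BLACK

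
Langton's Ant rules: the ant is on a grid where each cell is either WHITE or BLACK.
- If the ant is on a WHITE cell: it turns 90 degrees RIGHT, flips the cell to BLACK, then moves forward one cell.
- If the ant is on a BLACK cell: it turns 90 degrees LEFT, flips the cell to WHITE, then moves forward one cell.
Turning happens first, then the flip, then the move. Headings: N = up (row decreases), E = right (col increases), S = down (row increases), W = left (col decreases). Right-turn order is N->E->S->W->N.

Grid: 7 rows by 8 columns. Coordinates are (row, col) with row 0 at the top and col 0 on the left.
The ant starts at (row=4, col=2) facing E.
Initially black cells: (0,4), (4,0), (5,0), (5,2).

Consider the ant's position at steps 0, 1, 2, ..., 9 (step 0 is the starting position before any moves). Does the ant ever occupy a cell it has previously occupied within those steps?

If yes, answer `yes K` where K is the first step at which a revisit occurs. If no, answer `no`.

Answer: yes 5

Derivation:
Step 1: on WHITE (4,2): turn R to S, flip to black, move to (5,2). |black|=5 — new cell
Step 2: on BLACK (5,2): turn L to E, flip to white, move to (5,3). |black|=4 — new cell
Step 3: on WHITE (5,3): turn R to S, flip to black, move to (6,3). |black|=5 — new cell
Step 4: on WHITE (6,3): turn R to W, flip to black, move to (6,2). |black|=6 — new cell
Step 5: on WHITE (6,2): turn R to N, flip to black, move to (5,2). |black|=7 — REVISIT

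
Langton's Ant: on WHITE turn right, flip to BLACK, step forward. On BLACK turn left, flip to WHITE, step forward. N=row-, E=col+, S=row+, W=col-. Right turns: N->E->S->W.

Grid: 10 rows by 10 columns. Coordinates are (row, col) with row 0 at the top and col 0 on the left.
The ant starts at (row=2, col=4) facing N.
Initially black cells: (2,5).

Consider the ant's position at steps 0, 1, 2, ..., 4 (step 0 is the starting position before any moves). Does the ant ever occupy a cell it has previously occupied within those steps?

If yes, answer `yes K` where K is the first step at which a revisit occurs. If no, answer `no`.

Step 1: on WHITE (2,4): turn R to E, flip to black, move to (2,5). |black|=2 — new cell
Step 2: on BLACK (2,5): turn L to N, flip to white, move to (1,5). |black|=1 — new cell
Step 3: on WHITE (1,5): turn R to E, flip to black, move to (1,6). |black|=2 — new cell
Step 4: on WHITE (1,6): turn R to S, flip to black, move to (2,6). |black|=3 — new cell
No revisit within 4 steps.

Answer: no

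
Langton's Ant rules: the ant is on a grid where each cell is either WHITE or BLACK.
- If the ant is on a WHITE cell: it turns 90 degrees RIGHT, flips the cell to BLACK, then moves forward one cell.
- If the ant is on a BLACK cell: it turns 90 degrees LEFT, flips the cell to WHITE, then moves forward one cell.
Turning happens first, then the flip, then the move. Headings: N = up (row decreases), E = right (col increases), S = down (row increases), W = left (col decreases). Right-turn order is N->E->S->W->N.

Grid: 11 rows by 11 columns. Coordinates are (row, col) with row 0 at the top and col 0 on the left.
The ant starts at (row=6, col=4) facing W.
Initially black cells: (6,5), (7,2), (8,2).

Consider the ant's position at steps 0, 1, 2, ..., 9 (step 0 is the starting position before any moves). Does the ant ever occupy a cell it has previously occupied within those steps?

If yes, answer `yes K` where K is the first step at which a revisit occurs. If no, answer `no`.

Answer: yes 7

Derivation:
Step 1: on WHITE (6,4): turn R to N, flip to black, move to (5,4). |black|=4 — new cell
Step 2: on WHITE (5,4): turn R to E, flip to black, move to (5,5). |black|=5 — new cell
Step 3: on WHITE (5,5): turn R to S, flip to black, move to (6,5). |black|=6 — new cell
Step 4: on BLACK (6,5): turn L to E, flip to white, move to (6,6). |black|=5 — new cell
Step 5: on WHITE (6,6): turn R to S, flip to black, move to (7,6). |black|=6 — new cell
Step 6: on WHITE (7,6): turn R to W, flip to black, move to (7,5). |black|=7 — new cell
Step 7: on WHITE (7,5): turn R to N, flip to black, move to (6,5). |black|=8 — REVISIT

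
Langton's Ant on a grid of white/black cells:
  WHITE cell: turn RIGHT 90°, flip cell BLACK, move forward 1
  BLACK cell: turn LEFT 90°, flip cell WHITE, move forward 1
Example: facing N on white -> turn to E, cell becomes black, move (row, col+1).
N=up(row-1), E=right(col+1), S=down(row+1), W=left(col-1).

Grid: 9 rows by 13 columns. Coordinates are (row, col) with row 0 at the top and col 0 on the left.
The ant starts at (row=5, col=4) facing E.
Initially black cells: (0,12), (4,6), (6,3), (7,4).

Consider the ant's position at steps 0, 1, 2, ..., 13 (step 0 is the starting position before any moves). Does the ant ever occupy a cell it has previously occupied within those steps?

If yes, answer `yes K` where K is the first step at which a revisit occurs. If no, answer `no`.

Step 1: on WHITE (5,4): turn R to S, flip to black, move to (6,4). |black|=5 — new cell
Step 2: on WHITE (6,4): turn R to W, flip to black, move to (6,3). |black|=6 — new cell
Step 3: on BLACK (6,3): turn L to S, flip to white, move to (7,3). |black|=5 — new cell
Step 4: on WHITE (7,3): turn R to W, flip to black, move to (7,2). |black|=6 — new cell
Step 5: on WHITE (7,2): turn R to N, flip to black, move to (6,2). |black|=7 — new cell
Step 6: on WHITE (6,2): turn R to E, flip to black, move to (6,3). |black|=8 — REVISIT

Answer: yes 6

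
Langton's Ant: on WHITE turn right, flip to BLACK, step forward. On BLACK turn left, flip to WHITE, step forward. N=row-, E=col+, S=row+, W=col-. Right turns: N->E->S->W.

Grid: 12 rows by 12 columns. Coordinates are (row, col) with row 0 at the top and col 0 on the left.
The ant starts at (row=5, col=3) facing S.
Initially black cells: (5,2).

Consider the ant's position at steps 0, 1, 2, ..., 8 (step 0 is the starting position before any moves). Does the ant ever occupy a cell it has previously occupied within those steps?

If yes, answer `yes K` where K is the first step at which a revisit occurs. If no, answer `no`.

Step 1: on WHITE (5,3): turn R to W, flip to black, move to (5,2). |black|=2 — new cell
Step 2: on BLACK (5,2): turn L to S, flip to white, move to (6,2). |black|=1 — new cell
Step 3: on WHITE (6,2): turn R to W, flip to black, move to (6,1). |black|=2 — new cell
Step 4: on WHITE (6,1): turn R to N, flip to black, move to (5,1). |black|=3 — new cell
Step 5: on WHITE (5,1): turn R to E, flip to black, move to (5,2). |black|=4 — REVISIT

Answer: yes 5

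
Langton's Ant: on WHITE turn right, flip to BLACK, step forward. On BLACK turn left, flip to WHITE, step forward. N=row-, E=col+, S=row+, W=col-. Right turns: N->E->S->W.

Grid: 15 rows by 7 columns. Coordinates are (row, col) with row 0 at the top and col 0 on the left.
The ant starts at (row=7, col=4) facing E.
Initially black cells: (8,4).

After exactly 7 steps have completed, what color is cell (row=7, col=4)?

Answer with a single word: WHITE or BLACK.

Answer: BLACK

Derivation:
Step 1: on WHITE (7,4): turn R to S, flip to black, move to (8,4). |black|=2
Step 2: on BLACK (8,4): turn L to E, flip to white, move to (8,5). |black|=1
Step 3: on WHITE (8,5): turn R to S, flip to black, move to (9,5). |black|=2
Step 4: on WHITE (9,5): turn R to W, flip to black, move to (9,4). |black|=3
Step 5: on WHITE (9,4): turn R to N, flip to black, move to (8,4). |black|=4
Step 6: on WHITE (8,4): turn R to E, flip to black, move to (8,5). |black|=5
Step 7: on BLACK (8,5): turn L to N, flip to white, move to (7,5). |black|=4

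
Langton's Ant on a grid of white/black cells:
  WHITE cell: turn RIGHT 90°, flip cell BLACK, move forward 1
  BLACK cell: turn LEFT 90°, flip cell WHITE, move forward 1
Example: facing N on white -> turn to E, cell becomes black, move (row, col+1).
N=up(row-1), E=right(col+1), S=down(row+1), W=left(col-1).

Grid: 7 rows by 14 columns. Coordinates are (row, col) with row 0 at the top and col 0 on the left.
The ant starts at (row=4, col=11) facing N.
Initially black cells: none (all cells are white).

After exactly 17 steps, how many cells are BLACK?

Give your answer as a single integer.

Answer: 7

Derivation:
Step 1: on WHITE (4,11): turn R to E, flip to black, move to (4,12). |black|=1
Step 2: on WHITE (4,12): turn R to S, flip to black, move to (5,12). |black|=2
Step 3: on WHITE (5,12): turn R to W, flip to black, move to (5,11). |black|=3
Step 4: on WHITE (5,11): turn R to N, flip to black, move to (4,11). |black|=4
Step 5: on BLACK (4,11): turn L to W, flip to white, move to (4,10). |black|=3
Step 6: on WHITE (4,10): turn R to N, flip to black, move to (3,10). |black|=4
Step 7: on WHITE (3,10): turn R to E, flip to black, move to (3,11). |black|=5
Step 8: on WHITE (3,11): turn R to S, flip to black, move to (4,11). |black|=6
Step 9: on WHITE (4,11): turn R to W, flip to black, move to (4,10). |black|=7
Step 10: on BLACK (4,10): turn L to S, flip to white, move to (5,10). |black|=6
Step 11: on WHITE (5,10): turn R to W, flip to black, move to (5,9). |black|=7
Step 12: on WHITE (5,9): turn R to N, flip to black, move to (4,9). |black|=8
Step 13: on WHITE (4,9): turn R to E, flip to black, move to (4,10). |black|=9
Step 14: on WHITE (4,10): turn R to S, flip to black, move to (5,10). |black|=10
Step 15: on BLACK (5,10): turn L to E, flip to white, move to (5,11). |black|=9
Step 16: on BLACK (5,11): turn L to N, flip to white, move to (4,11). |black|=8
Step 17: on BLACK (4,11): turn L to W, flip to white, move to (4,10). |black|=7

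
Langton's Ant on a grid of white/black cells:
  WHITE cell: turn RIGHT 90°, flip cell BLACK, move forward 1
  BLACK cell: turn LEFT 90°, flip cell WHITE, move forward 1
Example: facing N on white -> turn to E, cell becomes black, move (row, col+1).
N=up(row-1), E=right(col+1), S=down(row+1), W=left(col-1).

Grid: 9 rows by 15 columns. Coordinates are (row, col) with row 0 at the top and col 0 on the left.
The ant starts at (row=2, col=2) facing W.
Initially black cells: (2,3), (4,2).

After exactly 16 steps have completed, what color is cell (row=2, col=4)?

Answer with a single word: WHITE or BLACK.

Answer: BLACK

Derivation:
Step 1: on WHITE (2,2): turn R to N, flip to black, move to (1,2). |black|=3
Step 2: on WHITE (1,2): turn R to E, flip to black, move to (1,3). |black|=4
Step 3: on WHITE (1,3): turn R to S, flip to black, move to (2,3). |black|=5
Step 4: on BLACK (2,3): turn L to E, flip to white, move to (2,4). |black|=4
Step 5: on WHITE (2,4): turn R to S, flip to black, move to (3,4). |black|=5
Step 6: on WHITE (3,4): turn R to W, flip to black, move to (3,3). |black|=6
Step 7: on WHITE (3,3): turn R to N, flip to black, move to (2,3). |black|=7
Step 8: on WHITE (2,3): turn R to E, flip to black, move to (2,4). |black|=8
Step 9: on BLACK (2,4): turn L to N, flip to white, move to (1,4). |black|=7
Step 10: on WHITE (1,4): turn R to E, flip to black, move to (1,5). |black|=8
Step 11: on WHITE (1,5): turn R to S, flip to black, move to (2,5). |black|=9
Step 12: on WHITE (2,5): turn R to W, flip to black, move to (2,4). |black|=10
Step 13: on WHITE (2,4): turn R to N, flip to black, move to (1,4). |black|=11
Step 14: on BLACK (1,4): turn L to W, flip to white, move to (1,3). |black|=10
Step 15: on BLACK (1,3): turn L to S, flip to white, move to (2,3). |black|=9
Step 16: on BLACK (2,3): turn L to E, flip to white, move to (2,4). |black|=8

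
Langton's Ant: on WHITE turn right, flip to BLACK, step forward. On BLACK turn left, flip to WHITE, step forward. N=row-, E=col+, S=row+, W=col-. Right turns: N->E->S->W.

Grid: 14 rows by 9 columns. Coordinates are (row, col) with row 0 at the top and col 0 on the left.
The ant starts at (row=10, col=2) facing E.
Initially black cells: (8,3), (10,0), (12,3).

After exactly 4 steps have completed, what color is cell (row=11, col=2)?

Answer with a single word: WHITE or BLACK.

Answer: BLACK

Derivation:
Step 1: on WHITE (10,2): turn R to S, flip to black, move to (11,2). |black|=4
Step 2: on WHITE (11,2): turn R to W, flip to black, move to (11,1). |black|=5
Step 3: on WHITE (11,1): turn R to N, flip to black, move to (10,1). |black|=6
Step 4: on WHITE (10,1): turn R to E, flip to black, move to (10,2). |black|=7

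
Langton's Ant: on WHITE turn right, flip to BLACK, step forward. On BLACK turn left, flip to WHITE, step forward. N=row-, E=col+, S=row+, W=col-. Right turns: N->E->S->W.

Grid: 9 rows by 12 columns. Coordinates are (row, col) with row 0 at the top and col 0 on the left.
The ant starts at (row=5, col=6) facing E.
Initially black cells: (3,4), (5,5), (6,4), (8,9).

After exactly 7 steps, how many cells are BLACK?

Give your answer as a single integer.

Step 1: on WHITE (5,6): turn R to S, flip to black, move to (6,6). |black|=5
Step 2: on WHITE (6,6): turn R to W, flip to black, move to (6,5). |black|=6
Step 3: on WHITE (6,5): turn R to N, flip to black, move to (5,5). |black|=7
Step 4: on BLACK (5,5): turn L to W, flip to white, move to (5,4). |black|=6
Step 5: on WHITE (5,4): turn R to N, flip to black, move to (4,4). |black|=7
Step 6: on WHITE (4,4): turn R to E, flip to black, move to (4,5). |black|=8
Step 7: on WHITE (4,5): turn R to S, flip to black, move to (5,5). |black|=9

Answer: 9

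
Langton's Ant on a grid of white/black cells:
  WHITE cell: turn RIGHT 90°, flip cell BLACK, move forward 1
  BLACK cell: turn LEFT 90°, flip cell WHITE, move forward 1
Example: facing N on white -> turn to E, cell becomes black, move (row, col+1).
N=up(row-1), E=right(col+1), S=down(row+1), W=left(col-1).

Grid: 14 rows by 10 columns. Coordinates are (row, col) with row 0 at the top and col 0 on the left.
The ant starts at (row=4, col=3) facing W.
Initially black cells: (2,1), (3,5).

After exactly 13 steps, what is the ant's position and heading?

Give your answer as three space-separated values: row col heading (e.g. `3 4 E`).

Step 1: on WHITE (4,3): turn R to N, flip to black, move to (3,3). |black|=3
Step 2: on WHITE (3,3): turn R to E, flip to black, move to (3,4). |black|=4
Step 3: on WHITE (3,4): turn R to S, flip to black, move to (4,4). |black|=5
Step 4: on WHITE (4,4): turn R to W, flip to black, move to (4,3). |black|=6
Step 5: on BLACK (4,3): turn L to S, flip to white, move to (5,3). |black|=5
Step 6: on WHITE (5,3): turn R to W, flip to black, move to (5,2). |black|=6
Step 7: on WHITE (5,2): turn R to N, flip to black, move to (4,2). |black|=7
Step 8: on WHITE (4,2): turn R to E, flip to black, move to (4,3). |black|=8
Step 9: on WHITE (4,3): turn R to S, flip to black, move to (5,3). |black|=9
Step 10: on BLACK (5,3): turn L to E, flip to white, move to (5,4). |black|=8
Step 11: on WHITE (5,4): turn R to S, flip to black, move to (6,4). |black|=9
Step 12: on WHITE (6,4): turn R to W, flip to black, move to (6,3). |black|=10
Step 13: on WHITE (6,3): turn R to N, flip to black, move to (5,3). |black|=11

Answer: 5 3 N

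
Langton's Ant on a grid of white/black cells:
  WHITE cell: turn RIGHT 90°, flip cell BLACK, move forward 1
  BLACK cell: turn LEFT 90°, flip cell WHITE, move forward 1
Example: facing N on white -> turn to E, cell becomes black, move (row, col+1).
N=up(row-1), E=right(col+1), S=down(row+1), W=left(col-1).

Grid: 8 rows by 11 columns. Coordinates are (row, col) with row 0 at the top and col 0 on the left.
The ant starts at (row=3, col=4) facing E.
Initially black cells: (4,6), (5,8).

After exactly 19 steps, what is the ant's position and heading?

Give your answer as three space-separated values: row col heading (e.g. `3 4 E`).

Step 1: on WHITE (3,4): turn R to S, flip to black, move to (4,4). |black|=3
Step 2: on WHITE (4,4): turn R to W, flip to black, move to (4,3). |black|=4
Step 3: on WHITE (4,3): turn R to N, flip to black, move to (3,3). |black|=5
Step 4: on WHITE (3,3): turn R to E, flip to black, move to (3,4). |black|=6
Step 5: on BLACK (3,4): turn L to N, flip to white, move to (2,4). |black|=5
Step 6: on WHITE (2,4): turn R to E, flip to black, move to (2,5). |black|=6
Step 7: on WHITE (2,5): turn R to S, flip to black, move to (3,5). |black|=7
Step 8: on WHITE (3,5): turn R to W, flip to black, move to (3,4). |black|=8
Step 9: on WHITE (3,4): turn R to N, flip to black, move to (2,4). |black|=9
Step 10: on BLACK (2,4): turn L to W, flip to white, move to (2,3). |black|=8
Step 11: on WHITE (2,3): turn R to N, flip to black, move to (1,3). |black|=9
Step 12: on WHITE (1,3): turn R to E, flip to black, move to (1,4). |black|=10
Step 13: on WHITE (1,4): turn R to S, flip to black, move to (2,4). |black|=11
Step 14: on WHITE (2,4): turn R to W, flip to black, move to (2,3). |black|=12
Step 15: on BLACK (2,3): turn L to S, flip to white, move to (3,3). |black|=11
Step 16: on BLACK (3,3): turn L to E, flip to white, move to (3,4). |black|=10
Step 17: on BLACK (3,4): turn L to N, flip to white, move to (2,4). |black|=9
Step 18: on BLACK (2,4): turn L to W, flip to white, move to (2,3). |black|=8
Step 19: on WHITE (2,3): turn R to N, flip to black, move to (1,3). |black|=9

Answer: 1 3 N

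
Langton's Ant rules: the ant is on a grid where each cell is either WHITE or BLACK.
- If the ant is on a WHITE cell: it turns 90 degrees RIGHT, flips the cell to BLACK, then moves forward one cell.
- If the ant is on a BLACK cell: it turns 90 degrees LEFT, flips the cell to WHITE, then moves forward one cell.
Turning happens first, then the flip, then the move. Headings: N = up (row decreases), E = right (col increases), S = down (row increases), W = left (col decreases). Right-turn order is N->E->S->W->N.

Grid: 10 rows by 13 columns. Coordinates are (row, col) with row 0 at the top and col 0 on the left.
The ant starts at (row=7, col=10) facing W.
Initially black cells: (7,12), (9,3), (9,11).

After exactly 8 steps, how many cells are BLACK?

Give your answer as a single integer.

Step 1: on WHITE (7,10): turn R to N, flip to black, move to (6,10). |black|=4
Step 2: on WHITE (6,10): turn R to E, flip to black, move to (6,11). |black|=5
Step 3: on WHITE (6,11): turn R to S, flip to black, move to (7,11). |black|=6
Step 4: on WHITE (7,11): turn R to W, flip to black, move to (7,10). |black|=7
Step 5: on BLACK (7,10): turn L to S, flip to white, move to (8,10). |black|=6
Step 6: on WHITE (8,10): turn R to W, flip to black, move to (8,9). |black|=7
Step 7: on WHITE (8,9): turn R to N, flip to black, move to (7,9). |black|=8
Step 8: on WHITE (7,9): turn R to E, flip to black, move to (7,10). |black|=9

Answer: 9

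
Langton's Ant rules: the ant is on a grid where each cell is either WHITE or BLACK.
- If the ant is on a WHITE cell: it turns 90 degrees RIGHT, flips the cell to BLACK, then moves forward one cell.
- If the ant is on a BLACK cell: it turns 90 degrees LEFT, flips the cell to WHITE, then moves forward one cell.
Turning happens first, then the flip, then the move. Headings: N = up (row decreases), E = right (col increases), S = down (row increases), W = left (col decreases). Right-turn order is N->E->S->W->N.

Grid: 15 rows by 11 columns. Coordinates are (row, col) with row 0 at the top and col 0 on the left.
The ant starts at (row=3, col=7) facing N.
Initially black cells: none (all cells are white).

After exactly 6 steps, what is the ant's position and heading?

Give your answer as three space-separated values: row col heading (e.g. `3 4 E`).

Answer: 2 6 N

Derivation:
Step 1: on WHITE (3,7): turn R to E, flip to black, move to (3,8). |black|=1
Step 2: on WHITE (3,8): turn R to S, flip to black, move to (4,8). |black|=2
Step 3: on WHITE (4,8): turn R to W, flip to black, move to (4,7). |black|=3
Step 4: on WHITE (4,7): turn R to N, flip to black, move to (3,7). |black|=4
Step 5: on BLACK (3,7): turn L to W, flip to white, move to (3,6). |black|=3
Step 6: on WHITE (3,6): turn R to N, flip to black, move to (2,6). |black|=4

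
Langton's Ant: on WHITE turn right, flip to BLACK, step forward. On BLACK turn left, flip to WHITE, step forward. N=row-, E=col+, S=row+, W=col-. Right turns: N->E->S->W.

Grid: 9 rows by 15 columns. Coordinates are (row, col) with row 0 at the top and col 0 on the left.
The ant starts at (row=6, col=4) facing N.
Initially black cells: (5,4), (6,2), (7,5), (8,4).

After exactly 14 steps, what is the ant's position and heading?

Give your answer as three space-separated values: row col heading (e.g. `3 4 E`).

Answer: 7 5 S

Derivation:
Step 1: on WHITE (6,4): turn R to E, flip to black, move to (6,5). |black|=5
Step 2: on WHITE (6,5): turn R to S, flip to black, move to (7,5). |black|=6
Step 3: on BLACK (7,5): turn L to E, flip to white, move to (7,6). |black|=5
Step 4: on WHITE (7,6): turn R to S, flip to black, move to (8,6). |black|=6
Step 5: on WHITE (8,6): turn R to W, flip to black, move to (8,5). |black|=7
Step 6: on WHITE (8,5): turn R to N, flip to black, move to (7,5). |black|=8
Step 7: on WHITE (7,5): turn R to E, flip to black, move to (7,6). |black|=9
Step 8: on BLACK (7,6): turn L to N, flip to white, move to (6,6). |black|=8
Step 9: on WHITE (6,6): turn R to E, flip to black, move to (6,7). |black|=9
Step 10: on WHITE (6,7): turn R to S, flip to black, move to (7,7). |black|=10
Step 11: on WHITE (7,7): turn R to W, flip to black, move to (7,6). |black|=11
Step 12: on WHITE (7,6): turn R to N, flip to black, move to (6,6). |black|=12
Step 13: on BLACK (6,6): turn L to W, flip to white, move to (6,5). |black|=11
Step 14: on BLACK (6,5): turn L to S, flip to white, move to (7,5). |black|=10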